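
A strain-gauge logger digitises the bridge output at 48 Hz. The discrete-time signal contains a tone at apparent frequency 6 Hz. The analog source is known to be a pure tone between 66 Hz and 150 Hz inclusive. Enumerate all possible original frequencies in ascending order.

Frequencies that alias to 6 Hz are k·fs ± 6 Hz for integer k ≥ 0.
k=0: 6 Hz.
k=1: 42 Hz, 54 Hz.
k=2: 90 Hz, 102 Hz.
k=3: 138 Hz, 150 Hz.
k=4: 186 Hz, 198 Hz.
Within [66 Hz, 150 Hz]: 90 Hz, 102 Hz, 138 Hz, 150 Hz.

90 Hz, 102 Hz, 138 Hz, 150 Hz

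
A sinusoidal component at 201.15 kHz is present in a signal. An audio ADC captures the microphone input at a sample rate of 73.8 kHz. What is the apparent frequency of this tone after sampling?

20.25 kHz

201.15 kHz mod fs = 53.55 kHz.
53.55 kHz > fs/2 = 36.9 kHz, folds to fs − 53.55 kHz = 20.25 kHz.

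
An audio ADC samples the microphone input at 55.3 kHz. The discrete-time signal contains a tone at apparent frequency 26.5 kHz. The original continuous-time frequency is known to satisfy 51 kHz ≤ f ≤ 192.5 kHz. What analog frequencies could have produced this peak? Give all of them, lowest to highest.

81.8 kHz, 84.1 kHz, 137.1 kHz, 139.4 kHz, 192.4 kHz

Frequencies that alias to 26.5 kHz are k·fs ± 26.5 kHz for integer k ≥ 0.
k=0: 26.5 kHz.
k=1: 28.8 kHz, 81.8 kHz.
k=2: 84.1 kHz, 137.1 kHz.
k=3: 139.4 kHz, 192.4 kHz.
k=4: 194.7 kHz, 247.7 kHz.
Within [51 kHz, 192.5 kHz]: 81.8 kHz, 84.1 kHz, 137.1 kHz, 139.4 kHz, 192.4 kHz.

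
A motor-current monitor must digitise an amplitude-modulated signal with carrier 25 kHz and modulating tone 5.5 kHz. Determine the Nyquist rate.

61 kHz

AM sidebands sit at fc ± fm = 19.5 kHz and 30.5 kHz.
Highest-frequency component: 30.5 kHz.
Nyquist rate = 2 × 30.5 kHz = 61 kHz.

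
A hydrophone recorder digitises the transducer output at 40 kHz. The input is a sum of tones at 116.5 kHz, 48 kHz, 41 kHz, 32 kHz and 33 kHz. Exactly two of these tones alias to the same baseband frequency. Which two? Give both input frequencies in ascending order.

32 kHz, 48 kHz

fs/2 = 20 kHz.
116.5 kHz mod fs = 36.5 kHz.
36.5 kHz > fs/2 = 20 kHz, folds to fs − 36.5 kHz = 3.5 kHz.
48 kHz mod fs = 8 kHz.
8 kHz ≤ fs/2 = 20 kHz, appears at 8 kHz.
41 kHz mod fs = 1 kHz.
1 kHz ≤ fs/2 = 20 kHz, appears at 1 kHz.
32 kHz > fs/2 = 20 kHz, folds to fs − 32 kHz = 8 kHz.
33 kHz > fs/2 = 20 kHz, folds to fs − 33 kHz = 7 kHz.
32 kHz and 48 kHz both map to 8 kHz.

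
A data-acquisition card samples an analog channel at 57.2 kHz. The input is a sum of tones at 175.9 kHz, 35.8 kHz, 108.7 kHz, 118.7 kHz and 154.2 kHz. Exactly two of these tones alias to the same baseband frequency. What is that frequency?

fs/2 = 28.6 kHz.
175.9 kHz mod fs = 4.3 kHz.
4.3 kHz ≤ fs/2 = 28.6 kHz, appears at 4.3 kHz.
35.8 kHz > fs/2 = 28.6 kHz, folds to fs − 35.8 kHz = 21.4 kHz.
108.7 kHz mod fs = 51.5 kHz.
51.5 kHz > fs/2 = 28.6 kHz, folds to fs − 51.5 kHz = 5.7 kHz.
118.7 kHz mod fs = 4.3 kHz.
4.3 kHz ≤ fs/2 = 28.6 kHz, appears at 4.3 kHz.
154.2 kHz mod fs = 39.8 kHz.
39.8 kHz > fs/2 = 28.6 kHz, folds to fs − 39.8 kHz = 17.4 kHz.
118.7 kHz and 175.9 kHz both map to 4.3 kHz.

4.3 kHz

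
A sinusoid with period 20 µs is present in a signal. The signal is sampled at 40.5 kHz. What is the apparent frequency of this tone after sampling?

9.5 kHz

T = 20 µs → f = 1/T = 50 kHz.
50 kHz mod fs = 9.5 kHz.
9.5 kHz ≤ fs/2 = 20.25 kHz, appears at 9.5 kHz.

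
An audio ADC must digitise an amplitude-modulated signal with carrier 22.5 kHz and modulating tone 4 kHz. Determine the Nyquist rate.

53 kHz

AM sidebands sit at fc ± fm = 18.5 kHz and 26.5 kHz.
Highest-frequency component: 26.5 kHz.
Nyquist rate = 2 × 26.5 kHz = 53 kHz.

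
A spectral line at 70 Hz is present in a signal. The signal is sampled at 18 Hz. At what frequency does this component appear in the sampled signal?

2 Hz

70 Hz mod fs = 16 Hz.
16 Hz > fs/2 = 9 Hz, folds to fs − 16 Hz = 2 Hz.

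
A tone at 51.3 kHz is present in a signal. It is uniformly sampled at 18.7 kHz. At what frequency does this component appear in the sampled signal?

4.8 kHz

51.3 kHz mod fs = 13.9 kHz.
13.9 kHz > fs/2 = 9.35 kHz, folds to fs − 13.9 kHz = 4.8 kHz.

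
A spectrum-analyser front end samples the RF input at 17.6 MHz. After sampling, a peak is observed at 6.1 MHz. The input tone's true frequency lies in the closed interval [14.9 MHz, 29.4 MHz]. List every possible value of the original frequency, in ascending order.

Frequencies that alias to 6.1 MHz are k·fs ± 6.1 MHz for integer k ≥ 0.
k=0: 6.1 MHz.
k=1: 11.5 MHz, 23.7 MHz.
k=2: 29.1 MHz, 41.3 MHz.
k=3: 46.7 MHz, 58.9 MHz.
Within [14.9 MHz, 29.4 MHz]: 23.7 MHz, 29.1 MHz.

23.7 MHz, 29.1 MHz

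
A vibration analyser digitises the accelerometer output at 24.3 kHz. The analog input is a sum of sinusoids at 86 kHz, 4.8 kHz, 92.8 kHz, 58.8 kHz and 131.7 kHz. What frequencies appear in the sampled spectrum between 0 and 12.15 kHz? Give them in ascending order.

fs/2 = 12.15 kHz.
86 kHz mod fs = 13.1 kHz.
13.1 kHz > fs/2 = 12.15 kHz, folds to fs − 13.1 kHz = 11.2 kHz.
4.8 kHz ≤ fs/2 = 12.15 kHz, passes unchanged.
92.8 kHz mod fs = 19.9 kHz.
19.9 kHz > fs/2 = 12.15 kHz, folds to fs − 19.9 kHz = 4.4 kHz.
58.8 kHz mod fs = 10.2 kHz.
10.2 kHz ≤ fs/2 = 12.15 kHz, appears at 10.2 kHz.
131.7 kHz mod fs = 10.2 kHz.
10.2 kHz ≤ fs/2 = 12.15 kHz, appears at 10.2 kHz.
Distinct values: {4.4 kHz, 4.8 kHz, 10.2 kHz, 11.2 kHz}.

4.4 kHz, 4.8 kHz, 10.2 kHz, 11.2 kHz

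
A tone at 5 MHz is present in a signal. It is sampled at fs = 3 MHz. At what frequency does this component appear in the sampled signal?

5 MHz mod fs = 2 MHz.
2 MHz > fs/2 = 1.5 MHz, folds to fs − 2 MHz = 1 MHz.

1 MHz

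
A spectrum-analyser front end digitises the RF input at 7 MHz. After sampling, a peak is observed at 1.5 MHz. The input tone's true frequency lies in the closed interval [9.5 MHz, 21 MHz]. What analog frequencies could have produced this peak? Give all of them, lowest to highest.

Frequencies that alias to 1.5 MHz are k·fs ± 1.5 MHz for integer k ≥ 0.
k=0: 1.5 MHz.
k=1: 5.5 MHz, 8.5 MHz.
k=2: 12.5 MHz, 15.5 MHz.
k=3: 19.5 MHz, 22.5 MHz.
k=4: 26.5 MHz, 29.5 MHz.
Within [9.5 MHz, 21 MHz]: 12.5 MHz, 15.5 MHz, 19.5 MHz.

12.5 MHz, 15.5 MHz, 19.5 MHz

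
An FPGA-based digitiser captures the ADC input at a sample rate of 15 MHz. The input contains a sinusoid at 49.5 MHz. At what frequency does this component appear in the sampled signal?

4.5 MHz

49.5 MHz mod fs = 4.5 MHz.
4.5 MHz ≤ fs/2 = 7.5 MHz, appears at 4.5 MHz.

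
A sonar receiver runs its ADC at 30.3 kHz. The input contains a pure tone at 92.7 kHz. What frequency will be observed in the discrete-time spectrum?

1.8 kHz

92.7 kHz mod fs = 1.8 kHz.
1.8 kHz ≤ fs/2 = 15.15 kHz, appears at 1.8 kHz.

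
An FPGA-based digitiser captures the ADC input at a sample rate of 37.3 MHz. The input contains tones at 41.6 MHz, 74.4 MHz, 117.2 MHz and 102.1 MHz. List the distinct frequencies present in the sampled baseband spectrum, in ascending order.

0.2 MHz, 4.3 MHz, 5.3 MHz, 9.8 MHz

fs/2 = 18.65 MHz.
41.6 MHz mod fs = 4.3 MHz.
4.3 MHz ≤ fs/2 = 18.65 MHz, appears at 4.3 MHz.
74.4 MHz mod fs = 37.1 MHz.
37.1 MHz > fs/2 = 18.65 MHz, folds to fs − 37.1 MHz = 0.2 MHz.
117.2 MHz mod fs = 5.3 MHz.
5.3 MHz ≤ fs/2 = 18.65 MHz, appears at 5.3 MHz.
102.1 MHz mod fs = 27.5 MHz.
27.5 MHz > fs/2 = 18.65 MHz, folds to fs − 27.5 MHz = 9.8 MHz.
Distinct values: {0.2 MHz, 4.3 MHz, 5.3 MHz, 9.8 MHz}.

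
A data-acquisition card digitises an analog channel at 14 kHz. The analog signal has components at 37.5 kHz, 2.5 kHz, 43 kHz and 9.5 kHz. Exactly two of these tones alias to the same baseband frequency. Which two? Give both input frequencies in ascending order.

fs/2 = 7 kHz.
37.5 kHz mod fs = 9.5 kHz.
9.5 kHz > fs/2 = 7 kHz, folds to fs − 9.5 kHz = 4.5 kHz.
2.5 kHz ≤ fs/2 = 7 kHz, passes unchanged.
43 kHz mod fs = 1 kHz.
1 kHz ≤ fs/2 = 7 kHz, appears at 1 kHz.
9.5 kHz > fs/2 = 7 kHz, folds to fs − 9.5 kHz = 4.5 kHz.
9.5 kHz and 37.5 kHz both map to 4.5 kHz.

9.5 kHz, 37.5 kHz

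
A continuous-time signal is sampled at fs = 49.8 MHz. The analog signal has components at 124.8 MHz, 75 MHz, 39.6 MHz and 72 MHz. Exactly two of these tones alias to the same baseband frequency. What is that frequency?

24.6 MHz

fs/2 = 24.9 MHz.
124.8 MHz mod fs = 25.2 MHz.
25.2 MHz > fs/2 = 24.9 MHz, folds to fs − 25.2 MHz = 24.6 MHz.
75 MHz mod fs = 25.2 MHz.
25.2 MHz > fs/2 = 24.9 MHz, folds to fs − 25.2 MHz = 24.6 MHz.
39.6 MHz > fs/2 = 24.9 MHz, folds to fs − 39.6 MHz = 10.2 MHz.
72 MHz mod fs = 22.2 MHz.
22.2 MHz ≤ fs/2 = 24.9 MHz, appears at 22.2 MHz.
75 MHz and 124.8 MHz both map to 24.6 MHz.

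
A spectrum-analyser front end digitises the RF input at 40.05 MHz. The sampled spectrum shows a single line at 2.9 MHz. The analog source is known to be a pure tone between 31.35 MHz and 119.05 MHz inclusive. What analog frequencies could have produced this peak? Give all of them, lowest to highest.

37.15 MHz, 42.95 MHz, 77.2 MHz, 83 MHz, 117.25 MHz

Frequencies that alias to 2.9 MHz are k·fs ± 2.9 MHz for integer k ≥ 0.
k=0: 2.9 MHz.
k=1: 37.15 MHz, 42.95 MHz.
k=2: 77.2 MHz, 83 MHz.
k=3: 117.25 MHz, 123.05 MHz.
k=4: 157.3 MHz, 163.1 MHz.
Within [31.35 MHz, 119.05 MHz]: 37.15 MHz, 42.95 MHz, 77.2 MHz, 83 MHz, 117.25 MHz.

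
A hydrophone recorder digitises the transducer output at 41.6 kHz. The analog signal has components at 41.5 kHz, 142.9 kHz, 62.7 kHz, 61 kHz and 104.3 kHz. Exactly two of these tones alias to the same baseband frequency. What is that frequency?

20.5 kHz

fs/2 = 20.8 kHz.
41.5 kHz > fs/2 = 20.8 kHz, folds to fs − 41.5 kHz = 0.1 kHz.
142.9 kHz mod fs = 18.1 kHz.
18.1 kHz ≤ fs/2 = 20.8 kHz, appears at 18.1 kHz.
62.7 kHz mod fs = 21.1 kHz.
21.1 kHz > fs/2 = 20.8 kHz, folds to fs − 21.1 kHz = 20.5 kHz.
61 kHz mod fs = 19.4 kHz.
19.4 kHz ≤ fs/2 = 20.8 kHz, appears at 19.4 kHz.
104.3 kHz mod fs = 21.1 kHz.
21.1 kHz > fs/2 = 20.8 kHz, folds to fs − 21.1 kHz = 20.5 kHz.
62.7 kHz and 104.3 kHz both map to 20.5 kHz.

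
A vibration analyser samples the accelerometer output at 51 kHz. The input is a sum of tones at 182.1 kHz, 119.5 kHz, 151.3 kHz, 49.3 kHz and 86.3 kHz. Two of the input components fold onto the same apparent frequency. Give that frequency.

fs/2 = 25.5 kHz.
182.1 kHz mod fs = 29.1 kHz.
29.1 kHz > fs/2 = 25.5 kHz, folds to fs − 29.1 kHz = 21.9 kHz.
119.5 kHz mod fs = 17.5 kHz.
17.5 kHz ≤ fs/2 = 25.5 kHz, appears at 17.5 kHz.
151.3 kHz mod fs = 49.3 kHz.
49.3 kHz > fs/2 = 25.5 kHz, folds to fs − 49.3 kHz = 1.7 kHz.
49.3 kHz > fs/2 = 25.5 kHz, folds to fs − 49.3 kHz = 1.7 kHz.
86.3 kHz mod fs = 35.3 kHz.
35.3 kHz > fs/2 = 25.5 kHz, folds to fs − 35.3 kHz = 15.7 kHz.
49.3 kHz and 151.3 kHz both map to 1.7 kHz.

1.7 kHz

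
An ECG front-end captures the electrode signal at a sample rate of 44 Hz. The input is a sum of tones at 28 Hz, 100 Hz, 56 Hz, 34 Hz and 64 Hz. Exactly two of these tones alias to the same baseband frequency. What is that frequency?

fs/2 = 22 Hz.
28 Hz > fs/2 = 22 Hz, folds to fs − 28 Hz = 16 Hz.
100 Hz mod fs = 12 Hz.
12 Hz ≤ fs/2 = 22 Hz, appears at 12 Hz.
56 Hz mod fs = 12 Hz.
12 Hz ≤ fs/2 = 22 Hz, appears at 12 Hz.
34 Hz > fs/2 = 22 Hz, folds to fs − 34 Hz = 10 Hz.
64 Hz mod fs = 20 Hz.
20 Hz ≤ fs/2 = 22 Hz, appears at 20 Hz.
56 Hz and 100 Hz both map to 12 Hz.

12 Hz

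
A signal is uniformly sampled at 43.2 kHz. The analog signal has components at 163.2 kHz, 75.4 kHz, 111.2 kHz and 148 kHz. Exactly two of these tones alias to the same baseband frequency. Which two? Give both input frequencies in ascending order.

fs/2 = 21.6 kHz.
163.2 kHz mod fs = 33.6 kHz.
33.6 kHz > fs/2 = 21.6 kHz, folds to fs − 33.6 kHz = 9.6 kHz.
75.4 kHz mod fs = 32.2 kHz.
32.2 kHz > fs/2 = 21.6 kHz, folds to fs − 32.2 kHz = 11 kHz.
111.2 kHz mod fs = 24.8 kHz.
24.8 kHz > fs/2 = 21.6 kHz, folds to fs − 24.8 kHz = 18.4 kHz.
148 kHz mod fs = 18.4 kHz.
18.4 kHz ≤ fs/2 = 21.6 kHz, appears at 18.4 kHz.
111.2 kHz and 148 kHz both map to 18.4 kHz.

111.2 kHz, 148 kHz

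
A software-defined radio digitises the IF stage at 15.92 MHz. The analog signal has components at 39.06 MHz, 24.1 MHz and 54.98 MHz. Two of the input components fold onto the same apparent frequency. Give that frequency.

fs/2 = 7.96 MHz.
39.06 MHz mod fs = 7.22 MHz.
7.22 MHz ≤ fs/2 = 7.96 MHz, appears at 7.22 MHz.
24.1 MHz mod fs = 8.18 MHz.
8.18 MHz > fs/2 = 7.96 MHz, folds to fs − 8.18 MHz = 7.74 MHz.
54.98 MHz mod fs = 7.22 MHz.
7.22 MHz ≤ fs/2 = 7.96 MHz, appears at 7.22 MHz.
39.06 MHz and 54.98 MHz both map to 7.22 MHz.

7.22 MHz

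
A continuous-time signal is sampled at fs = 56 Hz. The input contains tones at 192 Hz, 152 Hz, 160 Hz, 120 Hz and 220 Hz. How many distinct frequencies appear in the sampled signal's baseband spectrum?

fs/2 = 28 Hz.
192 Hz mod fs = 24 Hz.
24 Hz ≤ fs/2 = 28 Hz, appears at 24 Hz.
152 Hz mod fs = 40 Hz.
40 Hz > fs/2 = 28 Hz, folds to fs − 40 Hz = 16 Hz.
160 Hz mod fs = 48 Hz.
48 Hz > fs/2 = 28 Hz, folds to fs − 48 Hz = 8 Hz.
120 Hz mod fs = 8 Hz.
8 Hz ≤ fs/2 = 28 Hz, appears at 8 Hz.
220 Hz mod fs = 52 Hz.
52 Hz > fs/2 = 28 Hz, folds to fs − 52 Hz = 4 Hz.
Distinct values: {4 Hz, 8 Hz, 16 Hz, 24 Hz} → 4.

4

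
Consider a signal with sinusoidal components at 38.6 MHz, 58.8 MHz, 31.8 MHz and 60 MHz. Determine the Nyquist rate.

120 MHz

Highest-frequency component: 60 MHz.
Nyquist rate = 2 × 60 MHz = 120 MHz.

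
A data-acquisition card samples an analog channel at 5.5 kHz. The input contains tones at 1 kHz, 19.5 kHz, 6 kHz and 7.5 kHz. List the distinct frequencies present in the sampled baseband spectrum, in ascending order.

fs/2 = 2.75 kHz.
1 kHz ≤ fs/2 = 2.75 kHz, passes unchanged.
19.5 kHz mod fs = 3 kHz.
3 kHz > fs/2 = 2.75 kHz, folds to fs − 3 kHz = 2.5 kHz.
6 kHz mod fs = 0.5 kHz.
0.5 kHz ≤ fs/2 = 2.75 kHz, appears at 0.5 kHz.
7.5 kHz mod fs = 2 kHz.
2 kHz ≤ fs/2 = 2.75 kHz, appears at 2 kHz.
Distinct values: {0.5 kHz, 1 kHz, 2 kHz, 2.5 kHz}.

0.5 kHz, 1 kHz, 2 kHz, 2.5 kHz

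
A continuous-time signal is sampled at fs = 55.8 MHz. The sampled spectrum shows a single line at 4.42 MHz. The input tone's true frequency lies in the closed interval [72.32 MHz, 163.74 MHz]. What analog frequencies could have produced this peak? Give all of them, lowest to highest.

107.18 MHz, 116.02 MHz, 162.98 MHz

Frequencies that alias to 4.42 MHz are k·fs ± 4.42 MHz for integer k ≥ 0.
k=0: 4.42 MHz.
k=1: 51.38 MHz, 60.22 MHz.
k=2: 107.18 MHz, 116.02 MHz.
k=3: 162.98 MHz, 171.82 MHz.
k=4: 218.78 MHz, 227.62 MHz.
Within [72.32 MHz, 163.74 MHz]: 107.18 MHz, 116.02 MHz, 162.98 MHz.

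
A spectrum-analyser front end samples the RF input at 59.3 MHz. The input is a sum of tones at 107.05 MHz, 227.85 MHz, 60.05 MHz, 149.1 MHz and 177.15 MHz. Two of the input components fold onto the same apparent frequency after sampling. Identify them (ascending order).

60.05 MHz, 177.15 MHz

fs/2 = 29.65 MHz.
107.05 MHz mod fs = 47.75 MHz.
47.75 MHz > fs/2 = 29.65 MHz, folds to fs − 47.75 MHz = 11.55 MHz.
227.85 MHz mod fs = 49.95 MHz.
49.95 MHz > fs/2 = 29.65 MHz, folds to fs − 49.95 MHz = 9.35 MHz.
60.05 MHz mod fs = 0.75 MHz.
0.75 MHz ≤ fs/2 = 29.65 MHz, appears at 0.75 MHz.
149.1 MHz mod fs = 30.5 MHz.
30.5 MHz > fs/2 = 29.65 MHz, folds to fs − 30.5 MHz = 28.8 MHz.
177.15 MHz mod fs = 58.55 MHz.
58.55 MHz > fs/2 = 29.65 MHz, folds to fs − 58.55 MHz = 0.75 MHz.
60.05 MHz and 177.15 MHz both map to 0.75 MHz.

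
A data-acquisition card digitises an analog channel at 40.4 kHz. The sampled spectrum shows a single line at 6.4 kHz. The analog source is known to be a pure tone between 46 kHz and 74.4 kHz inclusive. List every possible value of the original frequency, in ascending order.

Frequencies that alias to 6.4 kHz are k·fs ± 6.4 kHz for integer k ≥ 0.
k=0: 6.4 kHz.
k=1: 34 kHz, 46.8 kHz.
k=2: 74.4 kHz, 87.2 kHz.
k=3: 114.8 kHz, 127.6 kHz.
Within [46 kHz, 74.4 kHz]: 46.8 kHz, 74.4 kHz.

46.8 kHz, 74.4 kHz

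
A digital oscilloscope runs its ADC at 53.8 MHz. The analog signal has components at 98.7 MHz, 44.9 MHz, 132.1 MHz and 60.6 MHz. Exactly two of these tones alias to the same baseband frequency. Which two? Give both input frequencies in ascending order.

44.9 MHz, 98.7 MHz

fs/2 = 26.9 MHz.
98.7 MHz mod fs = 44.9 MHz.
44.9 MHz > fs/2 = 26.9 MHz, folds to fs − 44.9 MHz = 8.9 MHz.
44.9 MHz > fs/2 = 26.9 MHz, folds to fs − 44.9 MHz = 8.9 MHz.
132.1 MHz mod fs = 24.5 MHz.
24.5 MHz ≤ fs/2 = 26.9 MHz, appears at 24.5 MHz.
60.6 MHz mod fs = 6.8 MHz.
6.8 MHz ≤ fs/2 = 26.9 MHz, appears at 6.8 MHz.
44.9 MHz and 98.7 MHz both map to 8.9 MHz.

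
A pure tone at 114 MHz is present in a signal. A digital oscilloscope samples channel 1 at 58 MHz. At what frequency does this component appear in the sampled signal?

114 MHz mod fs = 56 MHz.
56 MHz > fs/2 = 29 MHz, folds to fs − 56 MHz = 2 MHz.

2 MHz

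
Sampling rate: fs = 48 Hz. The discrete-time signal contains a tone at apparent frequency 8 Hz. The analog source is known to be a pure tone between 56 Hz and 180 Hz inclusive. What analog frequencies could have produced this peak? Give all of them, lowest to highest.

56 Hz, 88 Hz, 104 Hz, 136 Hz, 152 Hz

Frequencies that alias to 8 Hz are k·fs ± 8 Hz for integer k ≥ 0.
k=0: 8 Hz.
k=1: 40 Hz, 56 Hz.
k=2: 88 Hz, 104 Hz.
k=3: 136 Hz, 152 Hz.
k=4: 184 Hz, 200 Hz.
Within [56 Hz, 180 Hz]: 56 Hz, 88 Hz, 104 Hz, 136 Hz, 152 Hz.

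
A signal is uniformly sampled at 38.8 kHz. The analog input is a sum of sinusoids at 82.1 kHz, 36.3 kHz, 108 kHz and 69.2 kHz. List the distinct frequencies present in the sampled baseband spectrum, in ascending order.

2.5 kHz, 4.5 kHz, 8.4 kHz

fs/2 = 19.4 kHz.
82.1 kHz mod fs = 4.5 kHz.
4.5 kHz ≤ fs/2 = 19.4 kHz, appears at 4.5 kHz.
36.3 kHz > fs/2 = 19.4 kHz, folds to fs − 36.3 kHz = 2.5 kHz.
108 kHz mod fs = 30.4 kHz.
30.4 kHz > fs/2 = 19.4 kHz, folds to fs − 30.4 kHz = 8.4 kHz.
69.2 kHz mod fs = 30.4 kHz.
30.4 kHz > fs/2 = 19.4 kHz, folds to fs − 30.4 kHz = 8.4 kHz.
Distinct values: {2.5 kHz, 4.5 kHz, 8.4 kHz}.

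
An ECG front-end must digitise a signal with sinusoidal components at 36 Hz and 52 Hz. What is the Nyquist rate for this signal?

104 Hz

Highest-frequency component: 52 Hz.
Nyquist rate = 2 × 52 Hz = 104 Hz.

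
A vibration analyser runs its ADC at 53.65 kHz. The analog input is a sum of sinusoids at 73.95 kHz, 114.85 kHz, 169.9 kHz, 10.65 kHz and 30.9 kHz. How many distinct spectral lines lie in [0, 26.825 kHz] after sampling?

fs/2 = 26.825 kHz.
73.95 kHz mod fs = 20.3 kHz.
20.3 kHz ≤ fs/2 = 26.825 kHz, appears at 20.3 kHz.
114.85 kHz mod fs = 7.55 kHz.
7.55 kHz ≤ fs/2 = 26.825 kHz, appears at 7.55 kHz.
169.9 kHz mod fs = 8.95 kHz.
8.95 kHz ≤ fs/2 = 26.825 kHz, appears at 8.95 kHz.
10.65 kHz ≤ fs/2 = 26.825 kHz, passes unchanged.
30.9 kHz > fs/2 = 26.825 kHz, folds to fs − 30.9 kHz = 22.75 kHz.
Distinct values: {7.55 kHz, 8.95 kHz, 10.65 kHz, 20.3 kHz, 22.75 kHz} → 5.

5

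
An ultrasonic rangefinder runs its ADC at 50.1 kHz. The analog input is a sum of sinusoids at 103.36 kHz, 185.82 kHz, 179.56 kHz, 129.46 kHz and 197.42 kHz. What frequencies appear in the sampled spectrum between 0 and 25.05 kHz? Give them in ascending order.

fs/2 = 25.05 kHz.
103.36 kHz mod fs = 3.16 kHz.
3.16 kHz ≤ fs/2 = 25.05 kHz, appears at 3.16 kHz.
185.82 kHz mod fs = 35.52 kHz.
35.52 kHz > fs/2 = 25.05 kHz, folds to fs − 35.52 kHz = 14.58 kHz.
179.56 kHz mod fs = 29.26 kHz.
29.26 kHz > fs/2 = 25.05 kHz, folds to fs − 29.26 kHz = 20.84 kHz.
129.46 kHz mod fs = 29.26 kHz.
29.26 kHz > fs/2 = 25.05 kHz, folds to fs − 29.26 kHz = 20.84 kHz.
197.42 kHz mod fs = 47.12 kHz.
47.12 kHz > fs/2 = 25.05 kHz, folds to fs − 47.12 kHz = 2.98 kHz.
Distinct values: {2.98 kHz, 3.16 kHz, 14.58 kHz, 20.84 kHz}.

2.98 kHz, 3.16 kHz, 14.58 kHz, 20.84 kHz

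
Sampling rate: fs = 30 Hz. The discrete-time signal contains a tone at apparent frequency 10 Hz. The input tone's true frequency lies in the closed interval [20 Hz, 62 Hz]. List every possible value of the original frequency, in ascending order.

Frequencies that alias to 10 Hz are k·fs ± 10 Hz for integer k ≥ 0.
k=0: 10 Hz.
k=1: 20 Hz, 40 Hz.
k=2: 50 Hz, 70 Hz.
k=3: 80 Hz, 100 Hz.
Within [20 Hz, 62 Hz]: 20 Hz, 40 Hz, 50 Hz.

20 Hz, 40 Hz, 50 Hz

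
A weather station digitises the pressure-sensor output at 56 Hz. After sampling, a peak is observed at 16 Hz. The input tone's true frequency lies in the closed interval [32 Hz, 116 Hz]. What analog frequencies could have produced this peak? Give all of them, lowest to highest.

40 Hz, 72 Hz, 96 Hz

Frequencies that alias to 16 Hz are k·fs ± 16 Hz for integer k ≥ 0.
k=0: 16 Hz.
k=1: 40 Hz, 72 Hz.
k=2: 96 Hz, 128 Hz.
k=3: 152 Hz, 184 Hz.
Within [32 Hz, 116 Hz]: 40 Hz, 72 Hz, 96 Hz.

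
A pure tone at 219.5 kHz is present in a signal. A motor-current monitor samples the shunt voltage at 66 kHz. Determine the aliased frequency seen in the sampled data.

219.5 kHz mod fs = 21.5 kHz.
21.5 kHz ≤ fs/2 = 33 kHz, appears at 21.5 kHz.

21.5 kHz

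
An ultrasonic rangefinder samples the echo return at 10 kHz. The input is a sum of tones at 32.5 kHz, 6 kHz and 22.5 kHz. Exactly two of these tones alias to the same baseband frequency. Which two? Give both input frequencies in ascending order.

22.5 kHz, 32.5 kHz

fs/2 = 5 kHz.
32.5 kHz mod fs = 2.5 kHz.
2.5 kHz ≤ fs/2 = 5 kHz, appears at 2.5 kHz.
6 kHz > fs/2 = 5 kHz, folds to fs − 6 kHz = 4 kHz.
22.5 kHz mod fs = 2.5 kHz.
2.5 kHz ≤ fs/2 = 5 kHz, appears at 2.5 kHz.
22.5 kHz and 32.5 kHz both map to 2.5 kHz.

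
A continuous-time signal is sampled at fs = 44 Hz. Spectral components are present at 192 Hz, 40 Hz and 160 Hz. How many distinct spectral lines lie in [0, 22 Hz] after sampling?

fs/2 = 22 Hz.
192 Hz mod fs = 16 Hz.
16 Hz ≤ fs/2 = 22 Hz, appears at 16 Hz.
40 Hz > fs/2 = 22 Hz, folds to fs − 40 Hz = 4 Hz.
160 Hz mod fs = 28 Hz.
28 Hz > fs/2 = 22 Hz, folds to fs − 28 Hz = 16 Hz.
Distinct values: {4 Hz, 16 Hz} → 2.

2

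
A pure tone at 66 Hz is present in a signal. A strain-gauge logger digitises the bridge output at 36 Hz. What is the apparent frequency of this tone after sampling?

6 Hz

66 Hz mod fs = 30 Hz.
30 Hz > fs/2 = 18 Hz, folds to fs − 30 Hz = 6 Hz.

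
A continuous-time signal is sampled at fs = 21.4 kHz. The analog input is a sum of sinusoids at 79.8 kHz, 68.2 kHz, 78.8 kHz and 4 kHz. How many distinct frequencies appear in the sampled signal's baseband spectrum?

fs/2 = 10.7 kHz.
79.8 kHz mod fs = 15.6 kHz.
15.6 kHz > fs/2 = 10.7 kHz, folds to fs − 15.6 kHz = 5.8 kHz.
68.2 kHz mod fs = 4 kHz.
4 kHz ≤ fs/2 = 10.7 kHz, appears at 4 kHz.
78.8 kHz mod fs = 14.6 kHz.
14.6 kHz > fs/2 = 10.7 kHz, folds to fs − 14.6 kHz = 6.8 kHz.
4 kHz ≤ fs/2 = 10.7 kHz, passes unchanged.
Distinct values: {4 kHz, 5.8 kHz, 6.8 kHz} → 3.

3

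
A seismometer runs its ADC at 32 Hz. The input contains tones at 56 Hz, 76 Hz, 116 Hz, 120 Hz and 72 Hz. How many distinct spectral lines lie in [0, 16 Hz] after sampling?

2

fs/2 = 16 Hz.
56 Hz mod fs = 24 Hz.
24 Hz > fs/2 = 16 Hz, folds to fs − 24 Hz = 8 Hz.
76 Hz mod fs = 12 Hz.
12 Hz ≤ fs/2 = 16 Hz, appears at 12 Hz.
116 Hz mod fs = 20 Hz.
20 Hz > fs/2 = 16 Hz, folds to fs − 20 Hz = 12 Hz.
120 Hz mod fs = 24 Hz.
24 Hz > fs/2 = 16 Hz, folds to fs − 24 Hz = 8 Hz.
72 Hz mod fs = 8 Hz.
8 Hz ≤ fs/2 = 16 Hz, appears at 8 Hz.
Distinct values: {8 Hz, 12 Hz} → 2.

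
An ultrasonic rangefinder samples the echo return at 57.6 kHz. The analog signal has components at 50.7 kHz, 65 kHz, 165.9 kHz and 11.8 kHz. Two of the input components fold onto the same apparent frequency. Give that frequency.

6.9 kHz

fs/2 = 28.8 kHz.
50.7 kHz > fs/2 = 28.8 kHz, folds to fs − 50.7 kHz = 6.9 kHz.
65 kHz mod fs = 7.4 kHz.
7.4 kHz ≤ fs/2 = 28.8 kHz, appears at 7.4 kHz.
165.9 kHz mod fs = 50.7 kHz.
50.7 kHz > fs/2 = 28.8 kHz, folds to fs − 50.7 kHz = 6.9 kHz.
11.8 kHz ≤ fs/2 = 28.8 kHz, passes unchanged.
50.7 kHz and 165.9 kHz both map to 6.9 kHz.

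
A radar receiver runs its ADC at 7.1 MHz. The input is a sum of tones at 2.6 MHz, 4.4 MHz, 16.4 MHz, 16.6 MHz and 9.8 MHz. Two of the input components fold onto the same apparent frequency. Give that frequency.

fs/2 = 3.55 MHz.
2.6 MHz ≤ fs/2 = 3.55 MHz, passes unchanged.
4.4 MHz > fs/2 = 3.55 MHz, folds to fs − 4.4 MHz = 2.7 MHz.
16.4 MHz mod fs = 2.2 MHz.
2.2 MHz ≤ fs/2 = 3.55 MHz, appears at 2.2 MHz.
16.6 MHz mod fs = 2.4 MHz.
2.4 MHz ≤ fs/2 = 3.55 MHz, appears at 2.4 MHz.
9.8 MHz mod fs = 2.7 MHz.
2.7 MHz ≤ fs/2 = 3.55 MHz, appears at 2.7 MHz.
4.4 MHz and 9.8 MHz both map to 2.7 MHz.

2.7 MHz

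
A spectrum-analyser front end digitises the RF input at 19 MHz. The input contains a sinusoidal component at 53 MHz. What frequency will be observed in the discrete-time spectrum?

4 MHz

53 MHz mod fs = 15 MHz.
15 MHz > fs/2 = 9.5 MHz, folds to fs − 15 MHz = 4 MHz.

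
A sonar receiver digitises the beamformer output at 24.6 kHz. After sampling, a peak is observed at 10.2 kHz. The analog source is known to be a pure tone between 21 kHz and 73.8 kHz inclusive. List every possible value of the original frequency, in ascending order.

34.8 kHz, 39 kHz, 59.4 kHz, 63.6 kHz

Frequencies that alias to 10.2 kHz are k·fs ± 10.2 kHz for integer k ≥ 0.
k=0: 10.2 kHz.
k=1: 14.4 kHz, 34.8 kHz.
k=2: 39 kHz, 59.4 kHz.
k=3: 63.6 kHz, 84 kHz.
k=4: 88.2 kHz, 108.6 kHz.
Within [21 kHz, 73.8 kHz]: 34.8 kHz, 39 kHz, 59.4 kHz, 63.6 kHz.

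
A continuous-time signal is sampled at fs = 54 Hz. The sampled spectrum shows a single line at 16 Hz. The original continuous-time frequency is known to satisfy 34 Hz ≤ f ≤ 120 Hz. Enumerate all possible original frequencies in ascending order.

Frequencies that alias to 16 Hz are k·fs ± 16 Hz for integer k ≥ 0.
k=0: 16 Hz.
k=1: 38 Hz, 70 Hz.
k=2: 92 Hz, 124 Hz.
k=3: 146 Hz, 178 Hz.
Within [34 Hz, 120 Hz]: 38 Hz, 70 Hz, 92 Hz.

38 Hz, 70 Hz, 92 Hz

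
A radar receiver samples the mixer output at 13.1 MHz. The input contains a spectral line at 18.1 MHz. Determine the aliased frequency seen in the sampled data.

18.1 MHz mod fs = 5 MHz.
5 MHz ≤ fs/2 = 6.55 MHz, appears at 5 MHz.

5 MHz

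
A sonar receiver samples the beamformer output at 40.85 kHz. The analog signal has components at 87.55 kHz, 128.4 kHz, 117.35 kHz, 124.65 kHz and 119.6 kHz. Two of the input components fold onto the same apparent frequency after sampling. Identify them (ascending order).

fs/2 = 20.425 kHz.
87.55 kHz mod fs = 5.85 kHz.
5.85 kHz ≤ fs/2 = 20.425 kHz, appears at 5.85 kHz.
128.4 kHz mod fs = 5.85 kHz.
5.85 kHz ≤ fs/2 = 20.425 kHz, appears at 5.85 kHz.
117.35 kHz mod fs = 35.65 kHz.
35.65 kHz > fs/2 = 20.425 kHz, folds to fs − 35.65 kHz = 5.2 kHz.
124.65 kHz mod fs = 2.1 kHz.
2.1 kHz ≤ fs/2 = 20.425 kHz, appears at 2.1 kHz.
119.6 kHz mod fs = 37.9 kHz.
37.9 kHz > fs/2 = 20.425 kHz, folds to fs − 37.9 kHz = 2.95 kHz.
87.55 kHz and 128.4 kHz both map to 5.85 kHz.

87.55 kHz, 128.4 kHz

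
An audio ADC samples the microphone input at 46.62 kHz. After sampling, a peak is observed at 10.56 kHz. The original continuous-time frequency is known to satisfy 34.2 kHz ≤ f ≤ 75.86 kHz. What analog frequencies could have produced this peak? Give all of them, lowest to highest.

Frequencies that alias to 10.56 kHz are k·fs ± 10.56 kHz for integer k ≥ 0.
k=0: 10.56 kHz.
k=1: 36.06 kHz, 57.18 kHz.
k=2: 82.68 kHz, 103.8 kHz.
Within [34.2 kHz, 75.86 kHz]: 36.06 kHz, 57.18 kHz.

36.06 kHz, 57.18 kHz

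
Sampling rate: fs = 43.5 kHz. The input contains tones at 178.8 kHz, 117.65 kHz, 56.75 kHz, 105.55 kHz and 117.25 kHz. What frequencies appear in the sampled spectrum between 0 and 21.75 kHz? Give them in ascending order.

fs/2 = 21.75 kHz.
178.8 kHz mod fs = 4.8 kHz.
4.8 kHz ≤ fs/2 = 21.75 kHz, appears at 4.8 kHz.
117.65 kHz mod fs = 30.65 kHz.
30.65 kHz > fs/2 = 21.75 kHz, folds to fs − 30.65 kHz = 12.85 kHz.
56.75 kHz mod fs = 13.25 kHz.
13.25 kHz ≤ fs/2 = 21.75 kHz, appears at 13.25 kHz.
105.55 kHz mod fs = 18.55 kHz.
18.55 kHz ≤ fs/2 = 21.75 kHz, appears at 18.55 kHz.
117.25 kHz mod fs = 30.25 kHz.
30.25 kHz > fs/2 = 21.75 kHz, folds to fs − 30.25 kHz = 13.25 kHz.
Distinct values: {4.8 kHz, 12.85 kHz, 13.25 kHz, 18.55 kHz}.

4.8 kHz, 12.85 kHz, 13.25 kHz, 18.55 kHz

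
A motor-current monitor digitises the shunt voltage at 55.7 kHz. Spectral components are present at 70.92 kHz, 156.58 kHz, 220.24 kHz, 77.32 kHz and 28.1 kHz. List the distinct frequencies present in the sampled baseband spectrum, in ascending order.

2.56 kHz, 10.52 kHz, 15.22 kHz, 21.62 kHz, 27.6 kHz

fs/2 = 27.85 kHz.
70.92 kHz mod fs = 15.22 kHz.
15.22 kHz ≤ fs/2 = 27.85 kHz, appears at 15.22 kHz.
156.58 kHz mod fs = 45.18 kHz.
45.18 kHz > fs/2 = 27.85 kHz, folds to fs − 45.18 kHz = 10.52 kHz.
220.24 kHz mod fs = 53.14 kHz.
53.14 kHz > fs/2 = 27.85 kHz, folds to fs − 53.14 kHz = 2.56 kHz.
77.32 kHz mod fs = 21.62 kHz.
21.62 kHz ≤ fs/2 = 27.85 kHz, appears at 21.62 kHz.
28.1 kHz > fs/2 = 27.85 kHz, folds to fs − 28.1 kHz = 27.6 kHz.
Distinct values: {2.56 kHz, 10.52 kHz, 15.22 kHz, 21.62 kHz, 27.6 kHz}.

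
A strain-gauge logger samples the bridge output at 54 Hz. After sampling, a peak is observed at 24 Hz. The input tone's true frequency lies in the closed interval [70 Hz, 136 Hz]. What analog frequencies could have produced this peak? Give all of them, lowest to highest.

Frequencies that alias to 24 Hz are k·fs ± 24 Hz for integer k ≥ 0.
k=0: 24 Hz.
k=1: 30 Hz, 78 Hz.
k=2: 84 Hz, 132 Hz.
k=3: 138 Hz, 186 Hz.
Within [70 Hz, 136 Hz]: 78 Hz, 84 Hz, 132 Hz.

78 Hz, 84 Hz, 132 Hz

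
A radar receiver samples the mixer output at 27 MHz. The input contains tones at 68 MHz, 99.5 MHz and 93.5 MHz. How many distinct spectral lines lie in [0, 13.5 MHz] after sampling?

fs/2 = 13.5 MHz.
68 MHz mod fs = 14 MHz.
14 MHz > fs/2 = 13.5 MHz, folds to fs − 14 MHz = 13 MHz.
99.5 MHz mod fs = 18.5 MHz.
18.5 MHz > fs/2 = 13.5 MHz, folds to fs − 18.5 MHz = 8.5 MHz.
93.5 MHz mod fs = 12.5 MHz.
12.5 MHz ≤ fs/2 = 13.5 MHz, appears at 12.5 MHz.
Distinct values: {8.5 MHz, 12.5 MHz, 13 MHz} → 3.

3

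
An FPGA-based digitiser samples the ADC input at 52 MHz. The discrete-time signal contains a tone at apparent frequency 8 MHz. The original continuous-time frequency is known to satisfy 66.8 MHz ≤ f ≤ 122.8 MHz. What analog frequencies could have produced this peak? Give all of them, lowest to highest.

Frequencies that alias to 8 MHz are k·fs ± 8 MHz for integer k ≥ 0.
k=0: 8 MHz.
k=1: 44 MHz, 60 MHz.
k=2: 96 MHz, 112 MHz.
k=3: 148 MHz, 164 MHz.
Within [66.8 MHz, 122.8 MHz]: 96 MHz, 112 MHz.

96 MHz, 112 MHz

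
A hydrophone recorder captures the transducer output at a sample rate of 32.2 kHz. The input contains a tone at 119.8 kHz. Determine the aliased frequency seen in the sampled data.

119.8 kHz mod fs = 23.2 kHz.
23.2 kHz > fs/2 = 16.1 kHz, folds to fs − 23.2 kHz = 9 kHz.

9 kHz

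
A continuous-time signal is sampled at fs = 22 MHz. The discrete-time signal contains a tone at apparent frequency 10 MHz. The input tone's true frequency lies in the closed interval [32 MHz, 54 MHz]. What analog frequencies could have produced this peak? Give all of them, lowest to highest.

Frequencies that alias to 10 MHz are k·fs ± 10 MHz for integer k ≥ 0.
k=0: 10 MHz.
k=1: 12 MHz, 32 MHz.
k=2: 34 MHz, 54 MHz.
k=3: 56 MHz, 76 MHz.
Within [32 MHz, 54 MHz]: 32 MHz, 34 MHz, 54 MHz.

32 MHz, 34 MHz, 54 MHz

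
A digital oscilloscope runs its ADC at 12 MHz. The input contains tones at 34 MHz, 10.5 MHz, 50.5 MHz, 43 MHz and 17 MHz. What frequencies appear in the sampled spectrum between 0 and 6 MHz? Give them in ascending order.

fs/2 = 6 MHz.
34 MHz mod fs = 10 MHz.
10 MHz > fs/2 = 6 MHz, folds to fs − 10 MHz = 2 MHz.
10.5 MHz > fs/2 = 6 MHz, folds to fs − 10.5 MHz = 1.5 MHz.
50.5 MHz mod fs = 2.5 MHz.
2.5 MHz ≤ fs/2 = 6 MHz, appears at 2.5 MHz.
43 MHz mod fs = 7 MHz.
7 MHz > fs/2 = 6 MHz, folds to fs − 7 MHz = 5 MHz.
17 MHz mod fs = 5 MHz.
5 MHz ≤ fs/2 = 6 MHz, appears at 5 MHz.
Distinct values: {1.5 MHz, 2 MHz, 2.5 MHz, 5 MHz}.

1.5 MHz, 2 MHz, 2.5 MHz, 5 MHz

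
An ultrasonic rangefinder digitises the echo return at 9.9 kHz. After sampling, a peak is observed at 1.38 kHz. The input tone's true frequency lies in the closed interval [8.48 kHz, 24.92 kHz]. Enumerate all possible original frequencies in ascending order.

8.52 kHz, 11.28 kHz, 18.42 kHz, 21.18 kHz

Frequencies that alias to 1.38 kHz are k·fs ± 1.38 kHz for integer k ≥ 0.
k=0: 1.38 kHz.
k=1: 8.52 kHz, 11.28 kHz.
k=2: 18.42 kHz, 21.18 kHz.
k=3: 28.32 kHz, 31.08 kHz.
Within [8.48 kHz, 24.92 kHz]: 8.52 kHz, 11.28 kHz, 18.42 kHz, 21.18 kHz.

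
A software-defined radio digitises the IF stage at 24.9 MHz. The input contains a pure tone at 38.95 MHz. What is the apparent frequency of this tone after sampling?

10.85 MHz

38.95 MHz mod fs = 14.05 MHz.
14.05 MHz > fs/2 = 12.45 MHz, folds to fs − 14.05 MHz = 10.85 MHz.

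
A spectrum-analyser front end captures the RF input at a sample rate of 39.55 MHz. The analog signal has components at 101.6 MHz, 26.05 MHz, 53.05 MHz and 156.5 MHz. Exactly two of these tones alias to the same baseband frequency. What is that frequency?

fs/2 = 19.775 MHz.
101.6 MHz mod fs = 22.5 MHz.
22.5 MHz > fs/2 = 19.775 MHz, folds to fs − 22.5 MHz = 17.05 MHz.
26.05 MHz > fs/2 = 19.775 MHz, folds to fs − 26.05 MHz = 13.5 MHz.
53.05 MHz mod fs = 13.5 MHz.
13.5 MHz ≤ fs/2 = 19.775 MHz, appears at 13.5 MHz.
156.5 MHz mod fs = 37.85 MHz.
37.85 MHz > fs/2 = 19.775 MHz, folds to fs − 37.85 MHz = 1.7 MHz.
26.05 MHz and 53.05 MHz both map to 13.5 MHz.

13.5 MHz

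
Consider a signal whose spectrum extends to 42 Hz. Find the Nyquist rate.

84 Hz

Nyquist rate = 2 × 42 Hz = 84 Hz.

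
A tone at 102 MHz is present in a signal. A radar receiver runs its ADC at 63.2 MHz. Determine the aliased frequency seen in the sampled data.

24.4 MHz

102 MHz mod fs = 38.8 MHz.
38.8 MHz > fs/2 = 31.6 MHz, folds to fs − 38.8 MHz = 24.4 MHz.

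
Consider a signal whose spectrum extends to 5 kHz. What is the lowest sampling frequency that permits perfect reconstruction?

10 kHz

Nyquist rate = 2 × 5 kHz = 10 kHz.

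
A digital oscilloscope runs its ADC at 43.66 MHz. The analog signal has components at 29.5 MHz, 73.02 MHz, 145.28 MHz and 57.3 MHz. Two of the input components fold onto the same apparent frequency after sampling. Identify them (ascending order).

fs/2 = 21.83 MHz.
29.5 MHz > fs/2 = 21.83 MHz, folds to fs − 29.5 MHz = 14.16 MHz.
73.02 MHz mod fs = 29.36 MHz.
29.36 MHz > fs/2 = 21.83 MHz, folds to fs − 29.36 MHz = 14.3 MHz.
145.28 MHz mod fs = 14.3 MHz.
14.3 MHz ≤ fs/2 = 21.83 MHz, appears at 14.3 MHz.
57.3 MHz mod fs = 13.64 MHz.
13.64 MHz ≤ fs/2 = 21.83 MHz, appears at 13.64 MHz.
73.02 MHz and 145.28 MHz both map to 14.3 MHz.

73.02 MHz, 145.28 MHz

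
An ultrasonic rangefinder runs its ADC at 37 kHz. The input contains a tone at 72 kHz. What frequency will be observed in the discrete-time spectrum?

72 kHz mod fs = 35 kHz.
35 kHz > fs/2 = 18.5 kHz, folds to fs − 35 kHz = 2 kHz.

2 kHz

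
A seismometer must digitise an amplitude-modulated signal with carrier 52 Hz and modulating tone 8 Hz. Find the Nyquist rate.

AM sidebands sit at fc ± fm = 44 Hz and 60 Hz.
Highest-frequency component: 60 Hz.
Nyquist rate = 2 × 60 Hz = 120 Hz.

120 Hz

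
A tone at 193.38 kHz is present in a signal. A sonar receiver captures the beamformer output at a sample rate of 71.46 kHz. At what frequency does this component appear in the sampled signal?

193.38 kHz mod fs = 50.46 kHz.
50.46 kHz > fs/2 = 35.73 kHz, folds to fs − 50.46 kHz = 21 kHz.

21 kHz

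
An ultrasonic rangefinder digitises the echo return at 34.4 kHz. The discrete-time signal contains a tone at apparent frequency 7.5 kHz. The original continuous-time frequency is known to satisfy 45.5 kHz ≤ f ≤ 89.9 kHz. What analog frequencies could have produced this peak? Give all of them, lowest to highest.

61.3 kHz, 76.3 kHz

Frequencies that alias to 7.5 kHz are k·fs ± 7.5 kHz for integer k ≥ 0.
k=0: 7.5 kHz.
k=1: 26.9 kHz, 41.9 kHz.
k=2: 61.3 kHz, 76.3 kHz.
k=3: 95.7 kHz, 110.7 kHz.
Within [45.5 kHz, 89.9 kHz]: 61.3 kHz, 76.3 kHz.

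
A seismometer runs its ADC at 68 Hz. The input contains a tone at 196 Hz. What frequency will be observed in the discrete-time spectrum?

196 Hz mod fs = 60 Hz.
60 Hz > fs/2 = 34 Hz, folds to fs − 60 Hz = 8 Hz.

8 Hz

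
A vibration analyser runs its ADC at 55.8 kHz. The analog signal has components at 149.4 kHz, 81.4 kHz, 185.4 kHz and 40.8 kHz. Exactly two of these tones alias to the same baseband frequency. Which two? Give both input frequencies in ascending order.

149.4 kHz, 185.4 kHz

fs/2 = 27.9 kHz.
149.4 kHz mod fs = 37.8 kHz.
37.8 kHz > fs/2 = 27.9 kHz, folds to fs − 37.8 kHz = 18 kHz.
81.4 kHz mod fs = 25.6 kHz.
25.6 kHz ≤ fs/2 = 27.9 kHz, appears at 25.6 kHz.
185.4 kHz mod fs = 18 kHz.
18 kHz ≤ fs/2 = 27.9 kHz, appears at 18 kHz.
40.8 kHz > fs/2 = 27.9 kHz, folds to fs − 40.8 kHz = 15 kHz.
149.4 kHz and 185.4 kHz both map to 18 kHz.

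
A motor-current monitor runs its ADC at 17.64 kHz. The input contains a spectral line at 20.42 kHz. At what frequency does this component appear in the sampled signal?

2.78 kHz

20.42 kHz mod fs = 2.78 kHz.
2.78 kHz ≤ fs/2 = 8.82 kHz, appears at 2.78 kHz.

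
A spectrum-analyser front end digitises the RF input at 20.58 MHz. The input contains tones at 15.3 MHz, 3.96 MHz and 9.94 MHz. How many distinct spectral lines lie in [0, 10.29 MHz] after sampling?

fs/2 = 10.29 MHz.
15.3 MHz > fs/2 = 10.29 MHz, folds to fs − 15.3 MHz = 5.28 MHz.
3.96 MHz ≤ fs/2 = 10.29 MHz, passes unchanged.
9.94 MHz ≤ fs/2 = 10.29 MHz, passes unchanged.
Distinct values: {3.96 MHz, 5.28 MHz, 9.94 MHz} → 3.

3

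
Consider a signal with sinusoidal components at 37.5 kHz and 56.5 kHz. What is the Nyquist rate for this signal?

113 kHz

Highest-frequency component: 56.5 kHz.
Nyquist rate = 2 × 56.5 kHz = 113 kHz.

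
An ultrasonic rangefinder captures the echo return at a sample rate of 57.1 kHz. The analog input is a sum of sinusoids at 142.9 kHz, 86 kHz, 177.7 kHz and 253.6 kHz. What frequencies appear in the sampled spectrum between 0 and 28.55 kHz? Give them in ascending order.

fs/2 = 28.55 kHz.
142.9 kHz mod fs = 28.7 kHz.
28.7 kHz > fs/2 = 28.55 kHz, folds to fs − 28.7 kHz = 28.4 kHz.
86 kHz mod fs = 28.9 kHz.
28.9 kHz > fs/2 = 28.55 kHz, folds to fs − 28.9 kHz = 28.2 kHz.
177.7 kHz mod fs = 6.4 kHz.
6.4 kHz ≤ fs/2 = 28.55 kHz, appears at 6.4 kHz.
253.6 kHz mod fs = 25.2 kHz.
25.2 kHz ≤ fs/2 = 28.55 kHz, appears at 25.2 kHz.
Distinct values: {6.4 kHz, 25.2 kHz, 28.2 kHz, 28.4 kHz}.

6.4 kHz, 25.2 kHz, 28.2 kHz, 28.4 kHz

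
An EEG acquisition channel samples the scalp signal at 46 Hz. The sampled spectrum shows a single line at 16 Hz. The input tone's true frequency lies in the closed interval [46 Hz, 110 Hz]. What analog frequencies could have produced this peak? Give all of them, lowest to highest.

62 Hz, 76 Hz, 108 Hz

Frequencies that alias to 16 Hz are k·fs ± 16 Hz for integer k ≥ 0.
k=0: 16 Hz.
k=1: 30 Hz, 62 Hz.
k=2: 76 Hz, 108 Hz.
k=3: 122 Hz, 154 Hz.
Within [46 Hz, 110 Hz]: 62 Hz, 76 Hz, 108 Hz.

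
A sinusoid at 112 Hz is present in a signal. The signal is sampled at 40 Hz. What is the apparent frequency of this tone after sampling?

112 Hz mod fs = 32 Hz.
32 Hz > fs/2 = 20 Hz, folds to fs − 32 Hz = 8 Hz.

8 Hz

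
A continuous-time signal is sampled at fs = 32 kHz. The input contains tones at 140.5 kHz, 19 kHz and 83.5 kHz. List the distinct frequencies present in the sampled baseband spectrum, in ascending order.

12.5 kHz, 13 kHz

fs/2 = 16 kHz.
140.5 kHz mod fs = 12.5 kHz.
12.5 kHz ≤ fs/2 = 16 kHz, appears at 12.5 kHz.
19 kHz > fs/2 = 16 kHz, folds to fs − 19 kHz = 13 kHz.
83.5 kHz mod fs = 19.5 kHz.
19.5 kHz > fs/2 = 16 kHz, folds to fs − 19.5 kHz = 12.5 kHz.
Distinct values: {12.5 kHz, 13 kHz}.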